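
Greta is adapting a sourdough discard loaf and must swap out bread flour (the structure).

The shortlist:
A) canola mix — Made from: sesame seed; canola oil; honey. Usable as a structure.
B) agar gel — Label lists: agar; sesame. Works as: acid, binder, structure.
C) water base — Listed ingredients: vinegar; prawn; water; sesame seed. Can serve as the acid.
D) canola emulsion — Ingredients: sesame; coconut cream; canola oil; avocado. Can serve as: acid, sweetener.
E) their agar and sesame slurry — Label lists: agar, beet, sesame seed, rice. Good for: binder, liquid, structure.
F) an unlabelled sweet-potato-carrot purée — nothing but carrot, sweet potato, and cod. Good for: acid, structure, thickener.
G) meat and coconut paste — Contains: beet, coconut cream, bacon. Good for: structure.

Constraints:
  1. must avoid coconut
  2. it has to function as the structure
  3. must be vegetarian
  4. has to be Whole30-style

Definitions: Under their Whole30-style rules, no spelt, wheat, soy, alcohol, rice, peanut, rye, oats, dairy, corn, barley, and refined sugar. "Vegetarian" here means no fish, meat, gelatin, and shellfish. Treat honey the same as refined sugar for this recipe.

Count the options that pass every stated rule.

A: has honey, so not Whole30-style — no
B: all constraints satisfied — OK
C: not usable as a structure; has prawn, so not vegetarian — no
D: not usable as a structure; has coconut cream, so not coconut-free — reject
E: has rice, so not Whole30-style — out
F: has cod, so not vegetarian — reject
G: has bacon, so not vegetarian; has coconut cream, so not coconut-free — out

1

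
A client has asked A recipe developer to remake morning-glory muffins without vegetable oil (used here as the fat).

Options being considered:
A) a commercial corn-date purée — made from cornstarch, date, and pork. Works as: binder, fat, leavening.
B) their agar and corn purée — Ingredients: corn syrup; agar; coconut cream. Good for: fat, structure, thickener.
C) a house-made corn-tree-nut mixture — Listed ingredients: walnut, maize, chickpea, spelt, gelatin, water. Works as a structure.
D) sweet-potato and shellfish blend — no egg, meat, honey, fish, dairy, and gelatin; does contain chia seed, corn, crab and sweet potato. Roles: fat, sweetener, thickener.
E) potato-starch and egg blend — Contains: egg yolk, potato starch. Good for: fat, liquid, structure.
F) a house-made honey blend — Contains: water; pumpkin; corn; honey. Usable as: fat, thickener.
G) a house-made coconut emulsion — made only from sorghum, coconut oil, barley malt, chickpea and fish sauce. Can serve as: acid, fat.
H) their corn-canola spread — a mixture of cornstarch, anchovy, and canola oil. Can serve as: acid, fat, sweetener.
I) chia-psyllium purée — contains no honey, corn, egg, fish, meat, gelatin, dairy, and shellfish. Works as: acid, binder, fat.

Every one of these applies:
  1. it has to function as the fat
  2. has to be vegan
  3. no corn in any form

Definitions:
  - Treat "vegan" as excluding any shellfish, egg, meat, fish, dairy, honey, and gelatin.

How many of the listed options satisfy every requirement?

A: has pork, so not vegan; has cornstarch, so not corn-free — out
B: has corn syrup, so not corn-free — out
C: not usable as a fat; has gelatin, so not vegan (and 1 more) — out
D: has crab, so not vegan; has corn, so not corn-free — out
E: has egg yolk, so not vegan — no
F: has honey, so not vegan; has corn, so not corn-free — reject
G: has fish sauce, so not vegan — no
H: has anchovy, so not vegan; has cornstarch, so not corn-free — reject
I: vegan, no corn — OK

1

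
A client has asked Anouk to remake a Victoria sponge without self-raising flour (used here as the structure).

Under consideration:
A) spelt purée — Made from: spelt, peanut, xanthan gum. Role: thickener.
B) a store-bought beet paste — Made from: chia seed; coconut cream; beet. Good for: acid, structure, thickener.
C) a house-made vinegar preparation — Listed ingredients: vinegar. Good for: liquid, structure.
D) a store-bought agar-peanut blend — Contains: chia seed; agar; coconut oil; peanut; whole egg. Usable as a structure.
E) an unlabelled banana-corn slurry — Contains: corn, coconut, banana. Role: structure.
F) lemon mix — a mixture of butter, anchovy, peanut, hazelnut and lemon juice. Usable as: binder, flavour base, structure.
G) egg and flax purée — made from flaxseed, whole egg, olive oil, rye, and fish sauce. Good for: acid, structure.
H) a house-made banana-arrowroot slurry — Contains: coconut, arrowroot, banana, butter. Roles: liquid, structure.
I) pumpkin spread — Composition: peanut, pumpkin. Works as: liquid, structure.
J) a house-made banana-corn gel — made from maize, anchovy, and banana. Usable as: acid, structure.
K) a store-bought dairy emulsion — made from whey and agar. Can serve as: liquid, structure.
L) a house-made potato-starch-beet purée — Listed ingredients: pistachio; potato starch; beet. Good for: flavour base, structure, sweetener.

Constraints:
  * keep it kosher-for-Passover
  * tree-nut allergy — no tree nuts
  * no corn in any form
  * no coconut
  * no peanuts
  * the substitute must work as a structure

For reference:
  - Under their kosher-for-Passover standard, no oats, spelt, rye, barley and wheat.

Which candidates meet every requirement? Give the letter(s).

C, K

A: not usable as a structure; has spelt, so not kosher-for-Passover (and 1 more) — out
B: has coconut cream, so not coconut-free — no
C: every rule checks out — OK
D: has coconut oil, so not coconut-free; has peanut, so not peanut-free — no
E: has coconut, so not coconut-free; has corn, so not corn-free — out
F: has peanut, so not peanut-free; has hazelnut, so not tree-nut-free — out
G: has rye, so not kosher-for-Passover — out
H: has coconut, so not coconut-free — reject
I: has peanut, so not peanut-free — no
J: has maize, so not corn-free — out
K: nothing on the exclusion list — OK
L: has pistachio, so not tree-nut-free — no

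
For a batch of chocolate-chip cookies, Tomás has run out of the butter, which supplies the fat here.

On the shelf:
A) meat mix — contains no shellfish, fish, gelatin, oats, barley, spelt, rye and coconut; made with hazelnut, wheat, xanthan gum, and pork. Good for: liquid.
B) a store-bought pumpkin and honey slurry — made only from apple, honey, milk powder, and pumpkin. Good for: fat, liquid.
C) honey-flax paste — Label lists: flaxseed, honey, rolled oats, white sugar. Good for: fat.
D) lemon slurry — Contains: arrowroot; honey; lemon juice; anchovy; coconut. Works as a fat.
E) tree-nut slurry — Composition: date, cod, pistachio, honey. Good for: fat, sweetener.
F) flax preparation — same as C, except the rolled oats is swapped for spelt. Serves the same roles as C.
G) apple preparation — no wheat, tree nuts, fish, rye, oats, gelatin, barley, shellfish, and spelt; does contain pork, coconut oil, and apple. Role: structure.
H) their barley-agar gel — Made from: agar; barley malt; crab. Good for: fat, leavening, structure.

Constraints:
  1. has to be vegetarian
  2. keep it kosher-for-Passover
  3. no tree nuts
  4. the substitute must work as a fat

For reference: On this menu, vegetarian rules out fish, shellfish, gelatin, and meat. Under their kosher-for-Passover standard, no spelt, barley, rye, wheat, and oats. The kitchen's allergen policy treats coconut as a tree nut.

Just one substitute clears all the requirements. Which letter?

B

A: not usable as a fat; has pork, so not vegetarian (and 2 more) — no
B: all constraints satisfied — keep
C: has rolled oats, so not kosher-for-Passover — no
D: has anchovy, so not vegetarian; has coconut, so not tree-nut-free — out
E: has cod, so not vegetarian; has pistachio, so not tree-nut-free — no
F: has spelt, so not kosher-for-Passover — no
G: not usable as a fat; has pork, so not vegetarian (and 1 more) — out
H: has crab, so not vegetarian; has barley malt, so not kosher-for-Passover — reject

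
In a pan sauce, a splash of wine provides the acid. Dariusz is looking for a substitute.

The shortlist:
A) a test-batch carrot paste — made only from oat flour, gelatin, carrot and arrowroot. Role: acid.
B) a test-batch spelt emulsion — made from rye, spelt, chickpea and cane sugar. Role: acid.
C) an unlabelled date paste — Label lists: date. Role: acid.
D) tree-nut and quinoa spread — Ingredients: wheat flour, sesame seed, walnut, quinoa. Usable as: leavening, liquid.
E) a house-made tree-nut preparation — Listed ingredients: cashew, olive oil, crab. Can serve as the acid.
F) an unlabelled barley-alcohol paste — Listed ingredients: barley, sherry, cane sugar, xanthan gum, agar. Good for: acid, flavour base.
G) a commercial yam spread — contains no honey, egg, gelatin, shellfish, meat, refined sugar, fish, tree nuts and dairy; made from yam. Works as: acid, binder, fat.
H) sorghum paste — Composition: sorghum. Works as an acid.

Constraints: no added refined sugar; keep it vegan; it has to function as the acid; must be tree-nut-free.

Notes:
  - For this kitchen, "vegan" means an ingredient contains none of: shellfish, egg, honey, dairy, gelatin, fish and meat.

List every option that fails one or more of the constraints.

A: has gelatin, so not vegan — no
B: has cane sugar, so not no-added-sugar — out
C: every rule checks out — OK
D: not usable as an acid; has walnut, so not tree-nut-free — no
E: has crab, so not vegan; has cashew, so not tree-nut-free — out
F: has cane sugar, so not no-added-sugar — reject
G: works as an acid, vegan, no tree nuts — valid
H: works as an acid, no refined sugar, vegan — valid

A, B, D, E, F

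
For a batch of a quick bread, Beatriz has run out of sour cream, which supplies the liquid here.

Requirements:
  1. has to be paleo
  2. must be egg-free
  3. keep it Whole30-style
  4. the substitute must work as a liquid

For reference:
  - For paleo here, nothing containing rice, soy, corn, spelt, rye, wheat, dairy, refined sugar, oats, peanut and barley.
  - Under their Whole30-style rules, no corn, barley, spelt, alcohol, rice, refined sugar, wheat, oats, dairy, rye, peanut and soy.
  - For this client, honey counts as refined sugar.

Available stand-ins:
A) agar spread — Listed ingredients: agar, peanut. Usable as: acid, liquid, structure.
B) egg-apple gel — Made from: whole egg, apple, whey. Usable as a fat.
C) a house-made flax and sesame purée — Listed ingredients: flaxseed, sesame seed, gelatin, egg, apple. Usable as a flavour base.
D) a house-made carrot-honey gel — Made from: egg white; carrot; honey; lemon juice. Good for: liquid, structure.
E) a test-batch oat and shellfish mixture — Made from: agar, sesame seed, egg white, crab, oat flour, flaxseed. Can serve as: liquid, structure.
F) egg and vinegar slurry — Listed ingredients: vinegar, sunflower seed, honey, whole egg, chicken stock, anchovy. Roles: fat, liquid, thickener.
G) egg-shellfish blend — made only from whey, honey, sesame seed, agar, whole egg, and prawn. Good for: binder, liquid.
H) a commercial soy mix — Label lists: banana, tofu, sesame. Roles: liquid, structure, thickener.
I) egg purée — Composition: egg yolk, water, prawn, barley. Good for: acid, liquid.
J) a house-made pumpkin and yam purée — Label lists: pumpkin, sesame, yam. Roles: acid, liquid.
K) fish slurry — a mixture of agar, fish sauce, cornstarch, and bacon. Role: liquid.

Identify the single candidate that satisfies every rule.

J

A: has peanut, so not paleo; has peanut, so not Whole30-style — out
B: not usable as a liquid; has whey, so not paleo (and 2 more) — reject
C: not usable as a liquid; has egg, so not egg-free — reject
D: has honey, so not paleo; has honey, so not Whole30-style (and 1 more) — out
E: has oat flour, so not paleo; has oat flour, so not Whole30-style (and 1 more) — no
F: has honey, so not paleo; has honey, so not Whole30-style (and 1 more) — reject
G: has whey, so not paleo; has whey, so not Whole30-style (and 1 more) — out
H: has tofu, so not paleo; has tofu, so not Whole30-style — no
I: has barley, so not paleo; has barley, so not Whole30-style (and 1 more) — reject
J: all constraints satisfied — OK
K: has cornstarch, so not paleo; has cornstarch, so not Whole30-style — no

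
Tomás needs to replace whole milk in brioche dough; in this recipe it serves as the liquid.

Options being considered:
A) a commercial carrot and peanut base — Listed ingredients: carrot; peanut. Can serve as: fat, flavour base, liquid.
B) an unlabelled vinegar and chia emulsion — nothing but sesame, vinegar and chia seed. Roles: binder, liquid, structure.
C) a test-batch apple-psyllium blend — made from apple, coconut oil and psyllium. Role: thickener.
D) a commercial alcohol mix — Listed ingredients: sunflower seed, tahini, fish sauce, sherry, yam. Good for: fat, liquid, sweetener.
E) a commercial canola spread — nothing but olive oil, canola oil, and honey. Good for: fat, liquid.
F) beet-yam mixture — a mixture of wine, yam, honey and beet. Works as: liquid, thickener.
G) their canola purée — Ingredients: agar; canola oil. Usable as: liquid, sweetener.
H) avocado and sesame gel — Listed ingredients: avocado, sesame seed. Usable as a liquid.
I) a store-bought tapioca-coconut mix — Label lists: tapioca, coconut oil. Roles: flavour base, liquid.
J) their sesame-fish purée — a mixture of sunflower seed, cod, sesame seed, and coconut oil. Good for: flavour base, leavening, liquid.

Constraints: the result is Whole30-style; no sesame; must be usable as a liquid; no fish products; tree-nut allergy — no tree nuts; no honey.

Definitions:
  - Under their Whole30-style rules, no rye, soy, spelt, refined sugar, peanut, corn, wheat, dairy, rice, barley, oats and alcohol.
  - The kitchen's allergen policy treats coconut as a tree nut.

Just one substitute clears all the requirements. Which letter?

A: has peanut, so not Whole30-style — no
B: has sesame, so not sesame-free — reject
C: not usable as a liquid; has coconut oil, so not tree-nut-free — out
D: has sherry, so not Whole30-style; has tahini, so not sesame-free (and 1 more) — no
E: has honey, so not honey-free — reject
F: has wine, so not Whole30-style; has honey, so not honey-free — no
G: only agar and canola oil; none excluded — valid
H: has sesame seed, so not sesame-free — out
I: has coconut oil, so not tree-nut-free — no
J: has sesame seed, so not sesame-free; has coconut oil, so not tree-nut-free (and 1 more) — no

G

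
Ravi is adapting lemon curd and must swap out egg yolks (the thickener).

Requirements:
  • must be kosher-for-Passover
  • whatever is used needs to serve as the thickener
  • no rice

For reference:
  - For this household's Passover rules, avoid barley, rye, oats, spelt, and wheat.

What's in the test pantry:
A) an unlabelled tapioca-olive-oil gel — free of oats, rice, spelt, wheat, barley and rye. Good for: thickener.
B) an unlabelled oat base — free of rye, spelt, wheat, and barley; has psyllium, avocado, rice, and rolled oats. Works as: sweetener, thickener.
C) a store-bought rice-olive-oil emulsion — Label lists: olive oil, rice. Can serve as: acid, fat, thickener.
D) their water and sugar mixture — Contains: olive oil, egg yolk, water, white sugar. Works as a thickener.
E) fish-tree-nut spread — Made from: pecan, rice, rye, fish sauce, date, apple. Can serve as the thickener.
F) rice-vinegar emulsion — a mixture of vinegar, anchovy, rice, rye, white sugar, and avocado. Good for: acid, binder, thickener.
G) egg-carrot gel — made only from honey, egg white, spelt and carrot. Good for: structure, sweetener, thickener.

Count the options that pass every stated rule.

2

A: all constraints satisfied — keep
B: has rolled oats, so not kosher-for-Passover; has rice, so not rice-free — reject
C: has rice, so not rice-free — no
D: kosher-for-Passover, no rice — valid
E: has rye, so not kosher-for-Passover; has rice, so not rice-free — no
F: has rye, so not kosher-for-Passover; has rice, so not rice-free — reject
G: has spelt, so not kosher-for-Passover — no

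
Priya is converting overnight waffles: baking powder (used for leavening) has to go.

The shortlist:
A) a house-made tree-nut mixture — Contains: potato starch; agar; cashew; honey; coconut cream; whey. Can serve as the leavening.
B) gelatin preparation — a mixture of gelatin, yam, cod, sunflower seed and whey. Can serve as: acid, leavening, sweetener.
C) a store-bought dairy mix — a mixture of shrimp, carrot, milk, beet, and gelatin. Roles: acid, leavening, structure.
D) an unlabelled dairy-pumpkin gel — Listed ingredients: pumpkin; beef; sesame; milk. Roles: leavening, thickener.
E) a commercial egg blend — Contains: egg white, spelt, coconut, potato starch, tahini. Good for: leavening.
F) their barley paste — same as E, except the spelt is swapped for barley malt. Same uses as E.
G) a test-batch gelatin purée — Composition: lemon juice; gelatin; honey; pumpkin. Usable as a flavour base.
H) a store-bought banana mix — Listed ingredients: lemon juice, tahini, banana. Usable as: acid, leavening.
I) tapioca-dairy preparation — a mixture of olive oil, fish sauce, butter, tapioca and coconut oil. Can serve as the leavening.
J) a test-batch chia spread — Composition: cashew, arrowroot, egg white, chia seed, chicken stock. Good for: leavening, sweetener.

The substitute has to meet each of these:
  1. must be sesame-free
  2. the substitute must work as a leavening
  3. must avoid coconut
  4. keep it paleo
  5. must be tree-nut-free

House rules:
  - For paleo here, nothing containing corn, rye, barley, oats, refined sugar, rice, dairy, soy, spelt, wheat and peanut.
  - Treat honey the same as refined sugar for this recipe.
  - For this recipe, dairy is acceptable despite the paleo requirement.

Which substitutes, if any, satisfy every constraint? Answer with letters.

B, C

A: has honey, so not paleo; has coconut cream, so not coconut-free (and 1 more) — no
B: dairy is permitted under the paleo carve-out; nothing else excluded — valid
C: dairy is permitted under the paleo carve-out; nothing else excluded — OK
D: has sesame, so not sesame-free — reject
E: has spelt, so not paleo; has tahini, so not sesame-free (and 1 more) — out
F: has barley malt, so not paleo; has tahini, so not sesame-free (and 1 more) — no
G: not usable as a leavening; has honey, so not paleo — reject
H: has tahini, so not sesame-free — reject
I: has coconut oil, so not coconut-free — out
J: has cashew, so not tree-nut-free — no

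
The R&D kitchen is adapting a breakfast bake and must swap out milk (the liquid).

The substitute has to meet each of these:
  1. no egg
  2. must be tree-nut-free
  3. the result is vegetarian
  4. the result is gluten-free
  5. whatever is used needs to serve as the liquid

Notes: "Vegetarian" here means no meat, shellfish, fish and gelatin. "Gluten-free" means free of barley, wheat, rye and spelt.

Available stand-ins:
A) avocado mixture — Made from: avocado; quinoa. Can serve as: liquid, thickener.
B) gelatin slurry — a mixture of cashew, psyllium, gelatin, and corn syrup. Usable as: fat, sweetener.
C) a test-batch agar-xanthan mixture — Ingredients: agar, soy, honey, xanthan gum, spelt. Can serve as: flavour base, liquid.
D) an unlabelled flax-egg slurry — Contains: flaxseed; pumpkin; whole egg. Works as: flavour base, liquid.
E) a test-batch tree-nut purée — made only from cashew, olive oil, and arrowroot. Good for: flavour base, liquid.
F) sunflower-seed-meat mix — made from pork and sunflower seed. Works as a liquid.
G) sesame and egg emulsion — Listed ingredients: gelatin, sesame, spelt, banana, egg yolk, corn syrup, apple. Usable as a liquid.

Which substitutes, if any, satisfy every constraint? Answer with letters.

A: only avocado and quinoa; none excluded — keep
B: not usable as a liquid; has gelatin, so not vegetarian (and 1 more) — reject
C: has spelt, so not gluten-free — reject
D: has whole egg, so not egg-free — reject
E: has cashew, so not tree-nut-free — reject
F: has pork, so not vegetarian — out
G: has gelatin, so not vegetarian; has spelt, so not gluten-free (and 1 more) — out

A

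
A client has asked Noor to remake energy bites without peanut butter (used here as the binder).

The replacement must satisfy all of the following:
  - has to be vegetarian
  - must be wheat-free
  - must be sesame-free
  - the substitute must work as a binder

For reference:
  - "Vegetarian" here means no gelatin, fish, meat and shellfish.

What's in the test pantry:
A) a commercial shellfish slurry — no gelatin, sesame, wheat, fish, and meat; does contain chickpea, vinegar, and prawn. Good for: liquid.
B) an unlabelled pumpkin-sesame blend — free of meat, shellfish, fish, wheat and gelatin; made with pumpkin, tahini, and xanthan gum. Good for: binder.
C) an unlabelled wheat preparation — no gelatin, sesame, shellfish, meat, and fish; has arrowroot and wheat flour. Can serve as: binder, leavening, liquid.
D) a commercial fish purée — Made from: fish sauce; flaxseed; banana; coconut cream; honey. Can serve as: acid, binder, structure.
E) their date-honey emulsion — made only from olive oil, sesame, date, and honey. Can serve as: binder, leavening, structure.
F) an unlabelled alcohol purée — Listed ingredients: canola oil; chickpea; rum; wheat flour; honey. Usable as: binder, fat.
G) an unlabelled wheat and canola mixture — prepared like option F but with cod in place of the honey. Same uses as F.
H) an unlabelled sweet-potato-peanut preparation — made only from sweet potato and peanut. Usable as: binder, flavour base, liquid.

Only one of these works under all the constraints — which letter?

H

A: not usable as a binder; has prawn, so not vegetarian — reject
B: has tahini, so not sesame-free — no
C: has wheat flour, so not wheat-free — no
D: has fish sauce, so not vegetarian — no
E: has sesame, so not sesame-free — reject
F: has wheat flour, so not wheat-free — reject
G: has cod, so not vegetarian; has wheat flour, so not wheat-free — reject
H: no wheat, vegetarian — OK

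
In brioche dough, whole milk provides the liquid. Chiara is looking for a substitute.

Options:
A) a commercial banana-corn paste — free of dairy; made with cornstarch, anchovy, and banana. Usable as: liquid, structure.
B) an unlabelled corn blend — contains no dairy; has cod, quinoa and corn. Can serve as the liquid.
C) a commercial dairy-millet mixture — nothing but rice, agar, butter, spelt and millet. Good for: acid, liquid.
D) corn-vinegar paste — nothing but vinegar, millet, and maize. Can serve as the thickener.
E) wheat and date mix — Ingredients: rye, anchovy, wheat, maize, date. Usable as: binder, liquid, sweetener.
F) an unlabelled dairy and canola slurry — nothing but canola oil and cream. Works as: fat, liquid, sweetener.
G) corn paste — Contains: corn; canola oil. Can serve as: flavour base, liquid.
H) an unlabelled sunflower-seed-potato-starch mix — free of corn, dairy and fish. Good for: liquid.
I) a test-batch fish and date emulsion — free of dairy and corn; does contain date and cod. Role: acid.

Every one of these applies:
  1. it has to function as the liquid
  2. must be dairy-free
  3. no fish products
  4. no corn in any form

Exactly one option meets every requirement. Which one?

H

A: has cornstarch, so not corn-free; has anchovy, so not fish-free — reject
B: has corn, so not corn-free; has cod, so not fish-free — no
C: has butter, so not dairy-free — out
D: not usable as a liquid; has maize, so not corn-free — reject
E: has maize, so not corn-free; has anchovy, so not fish-free — reject
F: has cream, so not dairy-free — out
G: has corn, so not corn-free — reject
H: works as a liquid, no fish, no dairy — keep
I: not usable as a liquid; has cod, so not fish-free — out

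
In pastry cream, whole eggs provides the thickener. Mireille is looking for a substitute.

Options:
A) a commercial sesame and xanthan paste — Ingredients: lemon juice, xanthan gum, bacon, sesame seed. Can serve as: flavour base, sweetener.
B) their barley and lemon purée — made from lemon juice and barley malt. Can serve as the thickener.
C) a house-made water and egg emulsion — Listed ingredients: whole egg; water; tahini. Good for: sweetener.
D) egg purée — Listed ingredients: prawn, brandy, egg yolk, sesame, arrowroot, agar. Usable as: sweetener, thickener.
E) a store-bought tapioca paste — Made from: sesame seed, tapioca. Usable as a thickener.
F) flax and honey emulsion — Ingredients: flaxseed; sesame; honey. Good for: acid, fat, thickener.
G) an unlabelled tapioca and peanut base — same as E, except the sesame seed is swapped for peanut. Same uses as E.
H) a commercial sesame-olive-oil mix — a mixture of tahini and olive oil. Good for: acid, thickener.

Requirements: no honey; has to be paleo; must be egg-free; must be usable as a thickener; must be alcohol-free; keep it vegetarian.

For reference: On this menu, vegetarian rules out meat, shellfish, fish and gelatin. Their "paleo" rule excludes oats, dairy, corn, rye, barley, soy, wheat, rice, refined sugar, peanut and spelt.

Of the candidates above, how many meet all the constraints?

2

A: not usable as a thickener; has bacon, so not vegetarian — out
B: has barley malt, so not paleo — out
C: not usable as a thickener; has whole egg, so not egg-free — out
D: has prawn, so not vegetarian; has egg yolk, so not egg-free (and 1 more) — out
E: no egg, paleo — OK
F: has honey, so not honey-free — no
G: has peanut, so not paleo — reject
H: all constraints satisfied — keep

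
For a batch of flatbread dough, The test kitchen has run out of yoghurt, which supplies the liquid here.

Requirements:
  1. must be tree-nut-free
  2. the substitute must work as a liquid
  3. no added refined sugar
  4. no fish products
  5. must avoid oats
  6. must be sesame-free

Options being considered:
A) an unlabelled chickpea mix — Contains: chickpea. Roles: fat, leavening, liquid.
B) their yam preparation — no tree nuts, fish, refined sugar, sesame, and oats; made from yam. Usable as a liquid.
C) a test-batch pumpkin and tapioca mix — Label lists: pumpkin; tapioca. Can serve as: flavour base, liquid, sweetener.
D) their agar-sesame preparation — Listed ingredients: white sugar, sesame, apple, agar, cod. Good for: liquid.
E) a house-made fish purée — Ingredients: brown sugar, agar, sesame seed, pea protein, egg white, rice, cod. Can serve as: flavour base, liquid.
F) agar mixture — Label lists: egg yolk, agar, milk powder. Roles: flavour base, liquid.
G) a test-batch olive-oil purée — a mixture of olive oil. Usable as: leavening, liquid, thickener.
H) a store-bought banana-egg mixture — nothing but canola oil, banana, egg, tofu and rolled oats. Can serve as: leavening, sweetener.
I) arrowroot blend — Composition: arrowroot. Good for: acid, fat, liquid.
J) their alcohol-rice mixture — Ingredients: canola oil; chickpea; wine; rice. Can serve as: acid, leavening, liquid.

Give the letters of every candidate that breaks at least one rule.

D, E, H

A: no tree nuts, no refined sugar — valid
B: no tree nuts, no sesame — valid
C: every rule checks out — valid
D: has white sugar, so not no-added-sugar; has cod, so not fish-free (and 1 more) — reject
E: has brown sugar, so not no-added-sugar; has cod, so not fish-free (and 1 more) — reject
F: every rule checks out — valid
G: works as a liquid, no sesame, no tree nuts — valid
H: not usable as a liquid; has rolled oats, so not oat-free — reject
I: works as a liquid, no oats, no fish — keep
J: works as a liquid, no fish, no tree nuts — keep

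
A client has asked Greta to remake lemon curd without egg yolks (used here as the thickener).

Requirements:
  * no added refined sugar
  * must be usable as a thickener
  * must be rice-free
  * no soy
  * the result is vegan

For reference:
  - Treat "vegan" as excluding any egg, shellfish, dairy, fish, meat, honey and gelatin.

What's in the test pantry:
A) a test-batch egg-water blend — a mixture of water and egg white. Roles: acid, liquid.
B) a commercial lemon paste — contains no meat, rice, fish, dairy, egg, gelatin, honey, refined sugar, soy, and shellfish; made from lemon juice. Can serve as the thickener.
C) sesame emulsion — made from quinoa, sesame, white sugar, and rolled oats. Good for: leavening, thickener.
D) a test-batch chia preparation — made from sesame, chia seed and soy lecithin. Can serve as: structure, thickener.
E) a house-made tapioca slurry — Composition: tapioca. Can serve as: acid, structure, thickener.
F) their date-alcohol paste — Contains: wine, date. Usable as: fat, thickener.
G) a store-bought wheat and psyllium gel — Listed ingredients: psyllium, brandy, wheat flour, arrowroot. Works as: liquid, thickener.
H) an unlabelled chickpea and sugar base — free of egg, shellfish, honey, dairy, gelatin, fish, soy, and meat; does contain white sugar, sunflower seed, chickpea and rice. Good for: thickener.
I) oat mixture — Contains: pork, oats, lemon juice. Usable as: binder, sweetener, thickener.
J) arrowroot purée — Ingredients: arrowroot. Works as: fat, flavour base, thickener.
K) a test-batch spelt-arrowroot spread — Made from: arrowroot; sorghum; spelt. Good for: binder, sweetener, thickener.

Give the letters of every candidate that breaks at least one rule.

A, C, D, H, I

A: not usable as a thickener; has egg white, so not vegan — no
B: all constraints satisfied — valid
C: has white sugar, so not no-added-sugar — out
D: has soy lecithin, so not soy-free — out
E: no refined sugar, no rice — keep
F: only wine and date; none excluded — OK
G: brandy and wheat flour etc. — none of it excluded — valid
H: has white sugar, so not no-added-sugar; has rice, so not rice-free — no
I: has pork, so not vegan — reject
J: works as a thickener, no refined sugar, vegan — keep
K: nothing on the exclusion list — keep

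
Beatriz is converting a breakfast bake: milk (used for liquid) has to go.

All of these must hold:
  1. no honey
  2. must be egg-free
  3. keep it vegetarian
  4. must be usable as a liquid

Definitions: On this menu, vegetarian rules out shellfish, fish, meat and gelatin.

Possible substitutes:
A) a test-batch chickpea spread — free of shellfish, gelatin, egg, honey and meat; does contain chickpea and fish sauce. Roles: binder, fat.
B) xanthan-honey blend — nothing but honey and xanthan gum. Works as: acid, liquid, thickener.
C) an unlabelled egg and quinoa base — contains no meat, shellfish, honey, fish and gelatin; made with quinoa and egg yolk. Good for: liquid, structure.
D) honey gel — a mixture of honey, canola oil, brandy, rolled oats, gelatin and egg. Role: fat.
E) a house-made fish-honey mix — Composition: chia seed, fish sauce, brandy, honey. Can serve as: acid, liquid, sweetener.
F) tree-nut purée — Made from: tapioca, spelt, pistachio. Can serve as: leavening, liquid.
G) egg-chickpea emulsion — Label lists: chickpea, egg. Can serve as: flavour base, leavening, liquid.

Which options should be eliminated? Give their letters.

A, B, C, D, E, G

A: not usable as a liquid; has fish sauce, so not vegetarian — no
B: has honey, so not honey-free — reject
C: has egg yolk, so not egg-free — out
D: not usable as a liquid; has gelatin, so not vegetarian (and 2 more) — reject
E: has fish sauce, so not vegetarian; has honey, so not honey-free — no
F: works as a liquid, no egg, no honey — OK
G: has egg, so not egg-free — no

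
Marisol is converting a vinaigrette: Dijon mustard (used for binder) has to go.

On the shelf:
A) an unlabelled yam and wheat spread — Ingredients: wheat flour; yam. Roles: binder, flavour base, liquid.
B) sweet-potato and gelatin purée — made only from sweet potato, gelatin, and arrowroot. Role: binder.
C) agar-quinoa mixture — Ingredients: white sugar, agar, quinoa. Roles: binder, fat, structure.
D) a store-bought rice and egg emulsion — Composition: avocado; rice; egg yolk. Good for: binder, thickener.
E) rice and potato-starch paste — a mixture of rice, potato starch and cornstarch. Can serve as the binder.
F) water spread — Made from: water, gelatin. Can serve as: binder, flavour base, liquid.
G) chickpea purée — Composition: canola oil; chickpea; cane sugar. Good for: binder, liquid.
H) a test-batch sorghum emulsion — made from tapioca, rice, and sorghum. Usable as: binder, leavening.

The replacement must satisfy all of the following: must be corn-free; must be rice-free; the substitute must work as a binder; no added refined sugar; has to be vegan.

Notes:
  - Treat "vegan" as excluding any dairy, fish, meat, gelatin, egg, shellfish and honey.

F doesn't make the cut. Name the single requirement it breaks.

usable as a binder: satisfied
vegan: has gelatin — fails
no-added-sugar: satisfied
rice-free: satisfied
corn-free: satisfied

vegan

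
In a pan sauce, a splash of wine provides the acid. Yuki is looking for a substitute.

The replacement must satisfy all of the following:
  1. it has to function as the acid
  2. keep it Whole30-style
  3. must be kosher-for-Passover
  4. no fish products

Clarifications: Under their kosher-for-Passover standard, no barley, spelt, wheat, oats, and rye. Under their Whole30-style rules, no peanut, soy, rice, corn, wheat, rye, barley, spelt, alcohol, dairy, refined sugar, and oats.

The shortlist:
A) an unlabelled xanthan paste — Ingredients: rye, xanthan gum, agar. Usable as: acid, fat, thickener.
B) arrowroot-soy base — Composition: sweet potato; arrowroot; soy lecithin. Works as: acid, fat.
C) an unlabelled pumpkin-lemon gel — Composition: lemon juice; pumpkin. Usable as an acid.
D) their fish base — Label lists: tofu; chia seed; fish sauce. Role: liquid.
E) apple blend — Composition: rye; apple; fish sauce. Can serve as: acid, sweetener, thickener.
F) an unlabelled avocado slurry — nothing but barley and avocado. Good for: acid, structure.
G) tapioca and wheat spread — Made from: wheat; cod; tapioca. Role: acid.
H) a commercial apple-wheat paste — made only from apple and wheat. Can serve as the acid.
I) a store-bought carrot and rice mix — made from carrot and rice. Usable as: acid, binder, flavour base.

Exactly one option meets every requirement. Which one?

A: has rye, so not kosher-for-Passover; has rye, so not Whole30-style — reject
B: has soy lecithin, so not Whole30-style — reject
C: only lemon juice and pumpkin; none excluded — OK
D: not usable as an acid; has tofu, so not Whole30-style (and 1 more) — no
E: has rye, so not kosher-for-Passover; has rye, so not Whole30-style (and 1 more) — reject
F: has barley, so not kosher-for-Passover; has barley, so not Whole30-style — no
G: has wheat, so not kosher-for-Passover; has wheat, so not Whole30-style (and 1 more) — no
H: has wheat, so not kosher-for-Passover; has wheat, so not Whole30-style — no
I: has rice, so not Whole30-style — reject

C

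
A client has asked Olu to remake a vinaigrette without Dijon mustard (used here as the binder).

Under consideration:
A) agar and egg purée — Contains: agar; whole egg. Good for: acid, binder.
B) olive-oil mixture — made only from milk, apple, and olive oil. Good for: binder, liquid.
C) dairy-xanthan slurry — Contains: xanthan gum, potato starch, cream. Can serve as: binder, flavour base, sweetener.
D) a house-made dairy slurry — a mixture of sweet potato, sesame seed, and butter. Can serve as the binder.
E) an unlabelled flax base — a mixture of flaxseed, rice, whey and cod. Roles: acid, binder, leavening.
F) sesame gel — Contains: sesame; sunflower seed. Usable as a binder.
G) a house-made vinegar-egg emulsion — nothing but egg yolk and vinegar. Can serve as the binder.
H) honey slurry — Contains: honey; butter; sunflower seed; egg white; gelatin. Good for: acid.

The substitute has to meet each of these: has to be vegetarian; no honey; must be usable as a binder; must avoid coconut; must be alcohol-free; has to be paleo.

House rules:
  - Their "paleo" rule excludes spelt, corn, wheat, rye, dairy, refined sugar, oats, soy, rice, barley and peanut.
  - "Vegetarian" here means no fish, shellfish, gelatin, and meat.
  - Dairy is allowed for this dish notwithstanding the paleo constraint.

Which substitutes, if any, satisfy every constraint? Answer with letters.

A: only whole egg and agar; none excluded — valid
B: dairy is permitted under the paleo carve-out; nothing else excluded — keep
C: dairy is permitted under the paleo carve-out; nothing else excluded — OK
D: dairy is permitted under the paleo carve-out; nothing else excluded — keep
E: has rice, so not paleo; has cod, so not vegetarian — reject
F: all constraints satisfied — OK
G: works as a binder, paleo, no alcohol — valid
H: not usable as a binder; has gelatin, so not vegetarian (and 1 more) — out

A, B, C, D, F, G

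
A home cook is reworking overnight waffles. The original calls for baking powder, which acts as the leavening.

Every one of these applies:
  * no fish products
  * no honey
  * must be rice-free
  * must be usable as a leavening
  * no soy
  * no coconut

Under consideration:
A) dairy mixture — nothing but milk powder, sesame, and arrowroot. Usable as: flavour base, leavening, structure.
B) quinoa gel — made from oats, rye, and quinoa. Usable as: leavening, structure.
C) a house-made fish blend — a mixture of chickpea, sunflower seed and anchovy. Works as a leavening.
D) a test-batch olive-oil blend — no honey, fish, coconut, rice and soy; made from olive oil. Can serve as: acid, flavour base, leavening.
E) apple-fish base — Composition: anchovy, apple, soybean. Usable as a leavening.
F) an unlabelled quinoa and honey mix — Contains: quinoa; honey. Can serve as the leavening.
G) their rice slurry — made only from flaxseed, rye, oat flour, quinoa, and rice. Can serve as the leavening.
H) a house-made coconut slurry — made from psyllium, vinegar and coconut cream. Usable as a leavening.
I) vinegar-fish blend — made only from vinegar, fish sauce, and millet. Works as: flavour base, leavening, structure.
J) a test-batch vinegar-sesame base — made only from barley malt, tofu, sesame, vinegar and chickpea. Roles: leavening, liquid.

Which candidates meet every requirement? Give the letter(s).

A: only milk powder, sesame, and arrowroot; none excluded — valid
B: all constraints satisfied — valid
C: has anchovy, so not fish-free — no
D: nothing on the exclusion list — OK
E: has anchovy, so not fish-free; has soybean, so not soy-free — no
F: has honey, so not honey-free — no
G: has rice, so not rice-free — reject
H: has coconut cream, so not coconut-free — reject
I: has fish sauce, so not fish-free — no
J: has tofu, so not soy-free — reject

A, B, D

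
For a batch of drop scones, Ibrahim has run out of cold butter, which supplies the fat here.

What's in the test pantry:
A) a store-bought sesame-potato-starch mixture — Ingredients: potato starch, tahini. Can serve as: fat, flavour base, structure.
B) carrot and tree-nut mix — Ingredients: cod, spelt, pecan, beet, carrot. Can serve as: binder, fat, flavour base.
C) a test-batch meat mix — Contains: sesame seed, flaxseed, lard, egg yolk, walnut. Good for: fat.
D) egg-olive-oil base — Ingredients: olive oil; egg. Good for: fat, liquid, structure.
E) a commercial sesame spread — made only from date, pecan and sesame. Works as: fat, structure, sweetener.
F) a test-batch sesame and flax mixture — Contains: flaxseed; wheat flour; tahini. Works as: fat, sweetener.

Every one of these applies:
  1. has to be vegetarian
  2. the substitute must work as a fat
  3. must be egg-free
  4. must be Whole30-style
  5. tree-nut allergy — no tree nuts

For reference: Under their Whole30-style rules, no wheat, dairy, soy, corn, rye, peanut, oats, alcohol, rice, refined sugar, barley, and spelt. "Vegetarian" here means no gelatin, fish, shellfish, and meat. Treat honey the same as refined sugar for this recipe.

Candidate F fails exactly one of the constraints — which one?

Whole30-style

usable as a fat: satisfied
Whole30-style: has wheat flour — fails
vegetarian: satisfied
egg-free: satisfied
tree-nut-free: satisfied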